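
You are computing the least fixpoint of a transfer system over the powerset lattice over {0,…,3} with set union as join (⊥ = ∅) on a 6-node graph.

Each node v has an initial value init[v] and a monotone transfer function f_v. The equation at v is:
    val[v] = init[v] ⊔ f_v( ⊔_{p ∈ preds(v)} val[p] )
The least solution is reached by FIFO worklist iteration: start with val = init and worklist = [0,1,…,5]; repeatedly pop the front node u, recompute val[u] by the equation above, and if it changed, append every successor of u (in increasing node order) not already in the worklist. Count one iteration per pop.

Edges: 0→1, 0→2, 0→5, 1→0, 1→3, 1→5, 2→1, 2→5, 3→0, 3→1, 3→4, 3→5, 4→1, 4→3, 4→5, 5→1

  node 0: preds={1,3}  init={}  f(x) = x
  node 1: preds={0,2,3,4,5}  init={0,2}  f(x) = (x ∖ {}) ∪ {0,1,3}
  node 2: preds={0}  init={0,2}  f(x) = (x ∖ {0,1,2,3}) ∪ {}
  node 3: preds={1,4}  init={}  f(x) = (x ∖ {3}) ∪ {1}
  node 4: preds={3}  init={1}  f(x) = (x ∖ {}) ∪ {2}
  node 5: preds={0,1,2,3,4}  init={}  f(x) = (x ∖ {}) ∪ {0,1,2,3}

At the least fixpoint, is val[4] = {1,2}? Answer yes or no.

Iteration log — 11 steps:
  step 1. node 0  ⊔preds={0,2}  new={0,2}  old={}  +wl: 
  step 2. node 1  ⊔preds={0,1,2}  new={0,1,2,3}  old={0,2}  +wl: 0
  step 3. node 2  ⊔preds={0,2}  new={0,2}  stable
  step 4. node 3  ⊔preds={0,1,2,3}  new={0,1,2}  old={}  +wl: 1
  step 5. node 4  ⊔preds={0,1,2}  new={0,1,2}  old={1}  +wl: 3
  step 6. node 5  ⊔preds={0,1,2,3}  new={0,1,2,3}  old={}  +wl: 
  step 7. node 0  ⊔preds={0,1,2,3}  new={0,1,2,3}  old={0,2}  +wl: 2,5
  step 8. node 1  ⊔preds={0,1,2,3}  new={0,1,2,3}  stable
  step 9. node 3  ⊔preds={0,1,2,3}  new={0,1,2}  stable
  step 10. node 2  ⊔preds={0,1,2,3}  new={0,2}  stable
  step 11. node 5  ⊔preds={0,1,2,3}  new={0,1,2,3}  stable

Least fixpoint reached:
  node 0: {0,1,2,3}
  node 1: {0,1,2,3}
  node 2: {0,2}
  node 3: {0,1,2}
  node 4: {0,1,2}
  node 5: {0,1,2,3}

no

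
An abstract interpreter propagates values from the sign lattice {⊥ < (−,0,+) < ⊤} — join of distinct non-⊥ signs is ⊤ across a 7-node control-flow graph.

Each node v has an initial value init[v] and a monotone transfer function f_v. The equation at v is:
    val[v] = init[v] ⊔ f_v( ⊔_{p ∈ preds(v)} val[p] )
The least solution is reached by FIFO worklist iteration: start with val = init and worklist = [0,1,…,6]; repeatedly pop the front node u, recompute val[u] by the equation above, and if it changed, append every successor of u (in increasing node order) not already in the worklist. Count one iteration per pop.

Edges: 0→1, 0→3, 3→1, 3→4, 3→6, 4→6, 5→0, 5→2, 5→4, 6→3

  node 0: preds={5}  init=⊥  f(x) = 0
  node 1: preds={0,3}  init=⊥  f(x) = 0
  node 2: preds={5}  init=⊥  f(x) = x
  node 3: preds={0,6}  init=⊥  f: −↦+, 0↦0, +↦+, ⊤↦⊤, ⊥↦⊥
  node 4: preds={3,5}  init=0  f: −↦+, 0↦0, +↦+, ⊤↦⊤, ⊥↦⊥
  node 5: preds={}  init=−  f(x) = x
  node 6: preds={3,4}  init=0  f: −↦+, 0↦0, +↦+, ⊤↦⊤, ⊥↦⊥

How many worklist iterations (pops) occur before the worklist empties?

12

Trace (12 dequeues):
  [1] u=0 | in − | out 0 | prev ⊥ | push {}
  [2] u=1 | in 0 | out 0 | prev ⊥ | push {}
  [3] u=2 | in − | out − | prev ⊥ | push {}
  [4] u=3 | in 0 | out 0 | prev ⊥ | push {1}
  [5] u=4 | in ⊤ | out ⊤ | prev 0 | push {}
  [6] u=5 | in ⊥ | out − | ==
  [7] u=6 | in ⊤ | out ⊤ | prev 0 | push {3}
  [8] u=1 | in 0 | out 0 | ==
  [9] u=3 | in ⊤ | out ⊤ | prev 0 | push {1,4,6}
  [10] u=1 | in ⊤ | out 0 | ==
  [11] u=4 | in ⊤ | out ⊤ | ==
  [12] u=6 | in ⊤ | out ⊤ | ==

Converged values:
  [0] 0
  [1] 0
  [2] −
  [3] ⊤
  [4] ⊤
  [5] −
  [6] ⊤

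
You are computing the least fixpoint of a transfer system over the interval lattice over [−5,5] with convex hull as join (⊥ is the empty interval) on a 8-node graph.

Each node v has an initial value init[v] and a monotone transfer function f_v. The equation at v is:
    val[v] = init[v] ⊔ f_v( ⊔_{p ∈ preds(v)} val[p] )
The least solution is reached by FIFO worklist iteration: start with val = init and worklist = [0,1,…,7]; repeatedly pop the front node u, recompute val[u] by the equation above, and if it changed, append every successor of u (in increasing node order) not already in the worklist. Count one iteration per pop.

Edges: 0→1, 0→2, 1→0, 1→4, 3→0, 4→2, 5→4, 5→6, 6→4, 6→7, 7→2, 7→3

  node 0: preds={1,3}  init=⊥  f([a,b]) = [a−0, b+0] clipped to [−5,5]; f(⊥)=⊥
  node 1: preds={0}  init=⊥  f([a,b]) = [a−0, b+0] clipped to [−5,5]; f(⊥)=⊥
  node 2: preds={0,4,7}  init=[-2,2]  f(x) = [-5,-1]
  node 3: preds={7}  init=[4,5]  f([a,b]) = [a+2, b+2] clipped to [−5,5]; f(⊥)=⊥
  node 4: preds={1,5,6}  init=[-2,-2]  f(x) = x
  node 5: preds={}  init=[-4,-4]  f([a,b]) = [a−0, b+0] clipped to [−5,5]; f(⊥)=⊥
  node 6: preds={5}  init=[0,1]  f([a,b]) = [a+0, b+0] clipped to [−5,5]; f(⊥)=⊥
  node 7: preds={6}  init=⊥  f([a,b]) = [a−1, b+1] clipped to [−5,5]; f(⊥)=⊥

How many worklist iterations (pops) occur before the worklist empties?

17

Worklist (17 pops):
  #1 pop 0: in=[4,5] → [4,5] (was ⊥); enqueue []
  #2 pop 1: in=[4,5] → [4,5] (was ⊥); enqueue [0]
  #3 pop 2: in=[-2,5] → [-5,2] (was [-2,2]); enqueue []
  #4 pop 3: in=⊥ → [4,5] (no change)
  #5 pop 4: in=[-4,5] → [-4,5] (was [-2,-2]); enqueue [2]
  #6 pop 5: in=⊥ → [-4,-4] (no change)
  #7 pop 6: in=[-4,-4] → [-4,1] (was [0,1]); enqueue [4]
  #8 pop 7: in=[-4,1] → [-5,2] (was ⊥); enqueue [3]
  #9 pop 0: in=[4,5] → [4,5] (no change)
  #10 pop 2: in=[-5,5] → [-5,2] (no change)
  #11 pop 4: in=[-4,5] → [-4,5] (no change)
  #12 pop 3: in=[-5,2] → [-3,5] (was [4,5]); enqueue [0]
  #13 pop 0: in=[-3,5] → [-3,5] (was [4,5]); enqueue [1,2]
  #14 pop 1: in=[-3,5] → [-3,5] (was [4,5]); enqueue [0,4]
  #15 pop 2: in=[-5,5] → [-5,2] (no change)
  #16 pop 0: in=[-3,5] → [-3,5] (no change)
  #17 pop 4: in=[-4,5] → [-4,5] (no change)

Fixpoint:
  val[0] = [-3,5]
  val[1] = [-3,5]
  val[2] = [-5,2]
  val[3] = [-3,5]
  val[4] = [-4,5]
  val[5] = [-4,-4]
  val[6] = [-4,1]
  val[7] = [-5,2]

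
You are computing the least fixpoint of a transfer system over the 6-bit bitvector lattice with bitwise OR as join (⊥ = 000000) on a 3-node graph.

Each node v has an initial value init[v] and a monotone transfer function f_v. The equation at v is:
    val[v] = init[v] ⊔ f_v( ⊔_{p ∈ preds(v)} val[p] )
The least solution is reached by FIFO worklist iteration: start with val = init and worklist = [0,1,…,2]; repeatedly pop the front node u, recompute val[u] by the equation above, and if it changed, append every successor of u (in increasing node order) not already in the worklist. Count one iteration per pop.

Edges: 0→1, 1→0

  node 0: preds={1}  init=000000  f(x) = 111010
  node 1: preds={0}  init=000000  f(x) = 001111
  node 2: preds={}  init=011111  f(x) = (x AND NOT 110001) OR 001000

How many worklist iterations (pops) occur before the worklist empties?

4

Trace (4 dequeues):
  [1] u=0 | in 000000 | out 111010 | prev 000000 | push {}
  [2] u=1 | in 111010 | out 001111 | prev 000000 | push {0}
  [3] u=2 | in 000000 | out 011111 | ==
  [4] u=0 | in 001111 | out 111010 | ==

Converged values:
  [0] 111010
  [1] 001111
  [2] 011111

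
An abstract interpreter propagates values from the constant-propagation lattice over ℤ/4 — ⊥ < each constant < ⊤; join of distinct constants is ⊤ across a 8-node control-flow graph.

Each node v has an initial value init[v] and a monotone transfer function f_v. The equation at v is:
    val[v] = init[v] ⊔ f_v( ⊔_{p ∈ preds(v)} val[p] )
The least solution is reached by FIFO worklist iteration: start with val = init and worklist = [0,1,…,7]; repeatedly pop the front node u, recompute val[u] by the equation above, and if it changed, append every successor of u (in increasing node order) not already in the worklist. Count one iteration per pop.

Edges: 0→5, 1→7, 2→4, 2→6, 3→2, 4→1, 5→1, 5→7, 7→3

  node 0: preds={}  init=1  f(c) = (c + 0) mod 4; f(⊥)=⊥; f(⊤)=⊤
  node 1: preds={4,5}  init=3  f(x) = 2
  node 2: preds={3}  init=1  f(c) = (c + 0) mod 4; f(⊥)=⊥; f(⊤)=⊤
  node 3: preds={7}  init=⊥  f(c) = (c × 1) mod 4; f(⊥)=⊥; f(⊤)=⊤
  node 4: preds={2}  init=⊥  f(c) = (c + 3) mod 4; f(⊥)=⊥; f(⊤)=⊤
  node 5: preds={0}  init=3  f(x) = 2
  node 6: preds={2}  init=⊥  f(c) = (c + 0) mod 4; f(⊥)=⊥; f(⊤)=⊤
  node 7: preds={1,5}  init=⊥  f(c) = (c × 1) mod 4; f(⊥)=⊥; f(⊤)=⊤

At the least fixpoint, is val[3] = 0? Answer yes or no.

Trace (14 dequeues):
  [1] u=0 | in ⊥ | out 1 | ==
  [2] u=1 | in 3 | out ⊤ | prev 3 | push {}
  [3] u=2 | in ⊥ | out 1 | ==
  [4] u=3 | in ⊥ | out ⊥ | ==
  [5] u=4 | in 1 | out 0 | prev ⊥ | push {1}
  [6] u=5 | in 1 | out ⊤ | prev 3 | push {}
  [7] u=6 | in 1 | out 1 | prev ⊥ | push {}
  [8] u=7 | in ⊤ | out ⊤ | prev ⊥ | push {3}
  [9] u=1 | in ⊤ | out ⊤ | ==
  [10] u=3 | in ⊤ | out ⊤ | prev ⊥ | push {2}
  [11] u=2 | in ⊤ | out ⊤ | prev 1 | push {4,6}
  [12] u=4 | in ⊤ | out ⊤ | prev 0 | push {1}
  [13] u=6 | in ⊤ | out ⊤ | prev 1 | push {}
  [14] u=1 | in ⊤ | out ⊤ | ==

Converged values:
  [0] 1
  [1] ⊤
  [2] ⊤
  [3] ⊤
  [4] ⊤
  [5] ⊤
  [6] ⊤
  [7] ⊤

no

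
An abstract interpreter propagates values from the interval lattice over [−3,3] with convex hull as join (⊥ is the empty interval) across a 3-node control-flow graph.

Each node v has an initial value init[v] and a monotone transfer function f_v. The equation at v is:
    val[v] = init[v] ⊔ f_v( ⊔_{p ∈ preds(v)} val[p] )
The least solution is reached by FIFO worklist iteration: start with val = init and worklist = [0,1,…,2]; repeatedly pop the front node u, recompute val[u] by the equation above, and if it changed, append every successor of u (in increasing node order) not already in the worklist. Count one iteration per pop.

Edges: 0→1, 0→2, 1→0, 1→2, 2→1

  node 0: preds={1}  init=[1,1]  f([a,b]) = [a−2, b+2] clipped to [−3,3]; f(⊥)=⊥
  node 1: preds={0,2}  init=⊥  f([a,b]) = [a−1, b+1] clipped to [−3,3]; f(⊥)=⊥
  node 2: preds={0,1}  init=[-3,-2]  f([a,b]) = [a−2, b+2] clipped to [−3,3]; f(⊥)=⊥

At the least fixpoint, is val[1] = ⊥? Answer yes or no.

no

Iteration log — 7 steps:
  step 1. node 0  ⊔preds=⊥  new=[1,1]  stable
  step 2. node 1  ⊔preds=[-3,1]  new=[-3,2]  old=⊥  +wl: 0
  step 3. node 2  ⊔preds=[-3,2]  new=[-3,3]  old=[-3,-2]  +wl: 1
  step 4. node 0  ⊔preds=[-3,2]  new=[-3,3]  old=[1,1]  +wl: 2
  step 5. node 1  ⊔preds=[-3,3]  new=[-3,3]  old=[-3,2]  +wl: 0
  step 6. node 2  ⊔preds=[-3,3]  new=[-3,3]  stable
  step 7. node 0  ⊔preds=[-3,3]  new=[-3,3]  stable

Least fixpoint reached:
  node 0: [-3,3]
  node 1: [-3,3]
  node 2: [-3,3]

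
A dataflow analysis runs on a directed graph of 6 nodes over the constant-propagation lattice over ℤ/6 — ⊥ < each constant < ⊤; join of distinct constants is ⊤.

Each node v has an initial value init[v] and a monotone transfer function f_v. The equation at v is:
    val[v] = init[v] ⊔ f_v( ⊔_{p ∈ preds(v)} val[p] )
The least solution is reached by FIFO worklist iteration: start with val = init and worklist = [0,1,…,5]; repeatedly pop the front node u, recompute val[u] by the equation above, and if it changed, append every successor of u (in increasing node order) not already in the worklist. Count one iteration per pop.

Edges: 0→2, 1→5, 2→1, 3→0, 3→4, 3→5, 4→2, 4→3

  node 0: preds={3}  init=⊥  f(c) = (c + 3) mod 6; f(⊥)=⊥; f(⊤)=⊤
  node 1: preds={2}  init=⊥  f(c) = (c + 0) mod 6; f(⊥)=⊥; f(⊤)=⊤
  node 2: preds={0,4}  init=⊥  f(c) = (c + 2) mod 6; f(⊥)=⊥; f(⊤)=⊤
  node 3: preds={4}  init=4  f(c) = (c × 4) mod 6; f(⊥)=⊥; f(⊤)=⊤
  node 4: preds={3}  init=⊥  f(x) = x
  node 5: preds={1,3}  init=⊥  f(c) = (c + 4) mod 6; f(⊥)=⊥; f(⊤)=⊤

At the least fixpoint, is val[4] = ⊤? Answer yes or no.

no

Worklist (12 pops):
  #1 pop 0: in=4 → 1 (was ⊥); enqueue []
  #2 pop 1: in=⊥ → ⊥ (no change)
  #3 pop 2: in=1 → 3 (was ⊥); enqueue [1]
  #4 pop 3: in=⊥ → 4 (no change)
  #5 pop 4: in=4 → 4 (was ⊥); enqueue [2,3]
  #6 pop 5: in=4 → 2 (was ⊥); enqueue []
  #7 pop 1: in=3 → 3 (was ⊥); enqueue [5]
  #8 pop 2: in=⊤ → ⊤ (was 3); enqueue [1]
  #9 pop 3: in=4 → 4 (no change)
  #10 pop 5: in=⊤ → ⊤ (was 2); enqueue []
  #11 pop 1: in=⊤ → ⊤ (was 3); enqueue [5]
  #12 pop 5: in=⊤ → ⊤ (no change)

Fixpoint:
  val[0] = 1
  val[1] = ⊤
  val[2] = ⊤
  val[3] = 4
  val[4] = 4
  val[5] = ⊤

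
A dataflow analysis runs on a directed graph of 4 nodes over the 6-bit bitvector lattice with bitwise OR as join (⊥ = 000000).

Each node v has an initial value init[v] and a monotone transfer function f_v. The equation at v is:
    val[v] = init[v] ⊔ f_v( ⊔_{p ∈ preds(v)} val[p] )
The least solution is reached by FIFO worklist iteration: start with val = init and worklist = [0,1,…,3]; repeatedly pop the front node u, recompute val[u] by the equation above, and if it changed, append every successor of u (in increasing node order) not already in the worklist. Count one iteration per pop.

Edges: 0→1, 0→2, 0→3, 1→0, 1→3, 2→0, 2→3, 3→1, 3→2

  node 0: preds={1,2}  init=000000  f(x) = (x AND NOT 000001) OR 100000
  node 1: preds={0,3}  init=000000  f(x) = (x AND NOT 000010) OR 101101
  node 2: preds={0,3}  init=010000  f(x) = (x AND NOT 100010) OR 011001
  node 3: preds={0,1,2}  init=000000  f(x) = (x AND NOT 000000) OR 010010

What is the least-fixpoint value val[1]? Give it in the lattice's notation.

Trace (9 dequeues):
  [1] u=0 | in 010000 | out 110000 | prev 000000 | push {}
  [2] u=1 | in 110000 | out 111101 | prev 000000 | push {0}
  [3] u=2 | in 110000 | out 011001 | prev 010000 | push {}
  [4] u=3 | in 111101 | out 111111 | prev 000000 | push {1,2}
  [5] u=0 | in 111101 | out 111100 | prev 110000 | push {3}
  [6] u=1 | in 111111 | out 111101 | ==
  [7] u=2 | in 111111 | out 011101 | prev 011001 | push {0}
  [8] u=3 | in 111101 | out 111111 | ==
  [9] u=0 | in 111101 | out 111100 | ==

Converged values:
  [0] 111100
  [1] 111101
  [2] 011101
  [3] 111111

111101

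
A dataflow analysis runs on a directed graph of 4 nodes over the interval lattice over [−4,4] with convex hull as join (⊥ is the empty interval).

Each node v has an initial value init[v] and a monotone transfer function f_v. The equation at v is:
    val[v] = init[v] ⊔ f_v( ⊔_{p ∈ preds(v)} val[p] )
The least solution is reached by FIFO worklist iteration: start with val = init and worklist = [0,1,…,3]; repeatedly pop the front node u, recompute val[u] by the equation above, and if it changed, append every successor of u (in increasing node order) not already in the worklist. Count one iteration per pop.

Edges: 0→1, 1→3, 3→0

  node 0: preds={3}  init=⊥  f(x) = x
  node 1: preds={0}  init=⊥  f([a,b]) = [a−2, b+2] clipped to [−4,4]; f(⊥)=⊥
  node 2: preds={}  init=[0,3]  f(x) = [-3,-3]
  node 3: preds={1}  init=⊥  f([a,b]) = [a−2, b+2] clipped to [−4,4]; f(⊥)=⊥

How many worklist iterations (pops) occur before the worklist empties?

Iteration log — 4 steps:
  step 1. node 0  ⊔preds=⊥  new=⊥  stable
  step 2. node 1  ⊔preds=⊥  new=⊥  stable
  step 3. node 2  ⊔preds=⊥  new=[-3,3]  old=[0,3]  +wl: 
  step 4. node 3  ⊔preds=⊥  new=⊥  stable

Least fixpoint reached:
  node 0: ⊥
  node 1: ⊥
  node 2: [-3,3]
  node 3: ⊥

4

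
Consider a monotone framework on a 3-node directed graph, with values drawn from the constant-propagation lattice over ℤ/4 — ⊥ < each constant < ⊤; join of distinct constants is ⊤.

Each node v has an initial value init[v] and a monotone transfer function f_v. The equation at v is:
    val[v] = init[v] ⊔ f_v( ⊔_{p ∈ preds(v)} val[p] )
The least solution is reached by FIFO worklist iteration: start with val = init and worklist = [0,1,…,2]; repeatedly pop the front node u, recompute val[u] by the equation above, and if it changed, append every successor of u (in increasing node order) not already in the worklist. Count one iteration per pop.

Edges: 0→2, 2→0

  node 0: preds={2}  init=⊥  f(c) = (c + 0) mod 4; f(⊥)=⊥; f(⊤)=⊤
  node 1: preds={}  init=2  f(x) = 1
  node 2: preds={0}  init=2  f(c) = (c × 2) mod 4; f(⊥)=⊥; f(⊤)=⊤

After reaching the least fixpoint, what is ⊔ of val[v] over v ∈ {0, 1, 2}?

⊤

Trace (5 dequeues):
  [1] u=0 | in 2 | out 2 | prev ⊥ | push {}
  [2] u=1 | in ⊥ | out ⊤ | prev 2 | push {}
  [3] u=2 | in 2 | out ⊤ | prev 2 | push {0}
  [4] u=0 | in ⊤ | out ⊤ | prev 2 | push {2}
  [5] u=2 | in ⊤ | out ⊤ | ==

Converged values:
  [0] ⊤
  [1] ⊤
  [2] ⊤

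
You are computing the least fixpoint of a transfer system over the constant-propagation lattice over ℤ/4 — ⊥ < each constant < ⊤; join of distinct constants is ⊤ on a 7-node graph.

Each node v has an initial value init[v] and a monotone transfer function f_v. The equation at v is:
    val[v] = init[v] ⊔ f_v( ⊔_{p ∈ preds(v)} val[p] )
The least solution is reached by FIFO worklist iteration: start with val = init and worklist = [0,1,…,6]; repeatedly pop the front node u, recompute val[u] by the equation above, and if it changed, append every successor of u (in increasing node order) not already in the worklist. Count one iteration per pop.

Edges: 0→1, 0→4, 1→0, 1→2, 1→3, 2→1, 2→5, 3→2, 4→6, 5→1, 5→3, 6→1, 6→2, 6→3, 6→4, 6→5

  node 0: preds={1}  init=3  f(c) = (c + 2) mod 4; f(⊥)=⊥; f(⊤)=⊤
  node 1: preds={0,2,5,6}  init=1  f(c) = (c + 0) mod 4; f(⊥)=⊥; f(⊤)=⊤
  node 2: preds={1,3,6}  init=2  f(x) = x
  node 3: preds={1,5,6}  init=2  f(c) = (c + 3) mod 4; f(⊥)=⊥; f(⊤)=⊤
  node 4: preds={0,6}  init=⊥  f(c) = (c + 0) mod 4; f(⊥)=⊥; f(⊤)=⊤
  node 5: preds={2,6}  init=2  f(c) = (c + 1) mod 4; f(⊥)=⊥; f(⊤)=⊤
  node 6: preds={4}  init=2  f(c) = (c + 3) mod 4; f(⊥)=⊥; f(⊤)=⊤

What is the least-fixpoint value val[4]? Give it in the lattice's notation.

⊤

Worklist (13 pops):
  #1 pop 0: in=1 → 3 (no change)
  #2 pop 1: in=⊤ → ⊤ (was 1); enqueue [0]
  #3 pop 2: in=⊤ → ⊤ (was 2); enqueue [1]
  #4 pop 3: in=⊤ → ⊤ (was 2); enqueue [2]
  #5 pop 4: in=⊤ → ⊤ (was ⊥); enqueue []
  #6 pop 5: in=⊤ → ⊤ (was 2); enqueue [3]
  #7 pop 6: in=⊤ → ⊤ (was 2); enqueue [4,5]
  #8 pop 0: in=⊤ → ⊤ (was 3); enqueue []
  #9 pop 1: in=⊤ → ⊤ (no change)
  #10 pop 2: in=⊤ → ⊤ (no change)
  #11 pop 3: in=⊤ → ⊤ (no change)
  #12 pop 4: in=⊤ → ⊤ (no change)
  #13 pop 5: in=⊤ → ⊤ (no change)

Fixpoint:
  val[0] = ⊤
  val[1] = ⊤
  val[2] = ⊤
  val[3] = ⊤
  val[4] = ⊤
  val[5] = ⊤
  val[6] = ⊤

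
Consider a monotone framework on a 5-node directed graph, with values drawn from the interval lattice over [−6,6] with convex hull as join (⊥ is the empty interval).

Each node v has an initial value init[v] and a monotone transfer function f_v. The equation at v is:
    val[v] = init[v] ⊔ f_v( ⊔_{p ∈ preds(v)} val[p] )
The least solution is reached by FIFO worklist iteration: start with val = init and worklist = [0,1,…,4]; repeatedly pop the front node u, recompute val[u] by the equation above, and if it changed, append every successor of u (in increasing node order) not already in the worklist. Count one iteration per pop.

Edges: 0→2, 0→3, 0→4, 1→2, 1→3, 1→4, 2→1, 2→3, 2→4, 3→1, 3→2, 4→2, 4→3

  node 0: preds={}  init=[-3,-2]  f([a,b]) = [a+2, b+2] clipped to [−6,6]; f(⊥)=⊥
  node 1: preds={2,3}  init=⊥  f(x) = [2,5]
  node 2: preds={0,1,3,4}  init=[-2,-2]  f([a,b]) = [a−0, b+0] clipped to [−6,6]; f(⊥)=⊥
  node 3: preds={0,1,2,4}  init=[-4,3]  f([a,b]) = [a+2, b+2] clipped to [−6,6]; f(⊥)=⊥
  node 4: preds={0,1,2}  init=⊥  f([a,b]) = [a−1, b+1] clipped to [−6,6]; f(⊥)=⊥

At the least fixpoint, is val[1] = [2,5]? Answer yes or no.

Worklist (14 pops):
  #1 pop 0: in=⊥ → [-3,-2] (no change)
  #2 pop 1: in=[-4,3] → [2,5] (was ⊥); enqueue []
  #3 pop 2: in=[-4,5] → [-4,5] (was [-2,-2]); enqueue [1]
  #4 pop 3: in=[-4,5] → [-4,6] (was [-4,3]); enqueue [2]
  #5 pop 4: in=[-4,5] → [-5,6] (was ⊥); enqueue [3]
  #6 pop 1: in=[-4,6] → [2,5] (no change)
  #7 pop 2: in=[-5,6] → [-5,6] (was [-4,5]); enqueue [1,4]
  #8 pop 3: in=[-5,6] → [-4,6] (no change)
  #9 pop 1: in=[-5,6] → [2,5] (no change)
  #10 pop 4: in=[-5,6] → [-6,6] (was [-5,6]); enqueue [2,3]
  #11 pop 2: in=[-6,6] → [-6,6] (was [-5,6]); enqueue [1,4]
  #12 pop 3: in=[-6,6] → [-4,6] (no change)
  #13 pop 1: in=[-6,6] → [2,5] (no change)
  #14 pop 4: in=[-6,6] → [-6,6] (no change)

Fixpoint:
  val[0] = [-3,-2]
  val[1] = [2,5]
  val[2] = [-6,6]
  val[3] = [-4,6]
  val[4] = [-6,6]

yes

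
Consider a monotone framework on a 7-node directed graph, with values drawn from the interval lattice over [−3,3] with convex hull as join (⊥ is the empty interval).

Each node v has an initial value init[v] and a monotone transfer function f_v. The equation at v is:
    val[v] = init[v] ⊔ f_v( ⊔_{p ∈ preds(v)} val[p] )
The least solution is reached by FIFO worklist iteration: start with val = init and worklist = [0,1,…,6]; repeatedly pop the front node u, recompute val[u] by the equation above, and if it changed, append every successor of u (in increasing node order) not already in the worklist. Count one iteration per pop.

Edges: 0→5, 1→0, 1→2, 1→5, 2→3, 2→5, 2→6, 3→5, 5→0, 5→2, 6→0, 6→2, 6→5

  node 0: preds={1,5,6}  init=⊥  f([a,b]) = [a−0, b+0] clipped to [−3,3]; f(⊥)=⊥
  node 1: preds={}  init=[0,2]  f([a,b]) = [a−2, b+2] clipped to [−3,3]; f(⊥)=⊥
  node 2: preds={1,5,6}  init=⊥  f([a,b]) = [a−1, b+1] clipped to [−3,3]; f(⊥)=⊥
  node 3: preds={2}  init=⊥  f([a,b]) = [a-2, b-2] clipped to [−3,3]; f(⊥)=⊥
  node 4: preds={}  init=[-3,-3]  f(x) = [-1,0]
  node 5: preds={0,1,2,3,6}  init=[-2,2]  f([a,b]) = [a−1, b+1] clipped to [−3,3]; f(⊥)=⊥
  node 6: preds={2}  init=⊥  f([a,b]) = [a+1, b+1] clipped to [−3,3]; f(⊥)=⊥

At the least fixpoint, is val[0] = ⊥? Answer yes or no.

Trace (10 dequeues):
  [1] u=0 | in [-2,2] | out [-2,2] | prev ⊥ | push {}
  [2] u=1 | in ⊥ | out [0,2] | ==
  [3] u=2 | in [-2,2] | out [-3,3] | prev ⊥ | push {}
  [4] u=3 | in [-3,3] | out [-3,1] | prev ⊥ | push {}
  [5] u=4 | in ⊥ | out [-3,0] | prev [-3,-3] | push {}
  [6] u=5 | in [-3,3] | out [-3,3] | prev [-2,2] | push {0,2}
  [7] u=6 | in [-3,3] | out [-2,3] | prev ⊥ | push {5}
  [8] u=0 | in [-3,3] | out [-3,3] | prev [-2,2] | push {}
  [9] u=2 | in [-3,3] | out [-3,3] | ==
  [10] u=5 | in [-3,3] | out [-3,3] | ==

Converged values:
  [0] [-3,3]
  [1] [0,2]
  [2] [-3,3]
  [3] [-3,1]
  [4] [-3,0]
  [5] [-3,3]
  [6] [-2,3]

no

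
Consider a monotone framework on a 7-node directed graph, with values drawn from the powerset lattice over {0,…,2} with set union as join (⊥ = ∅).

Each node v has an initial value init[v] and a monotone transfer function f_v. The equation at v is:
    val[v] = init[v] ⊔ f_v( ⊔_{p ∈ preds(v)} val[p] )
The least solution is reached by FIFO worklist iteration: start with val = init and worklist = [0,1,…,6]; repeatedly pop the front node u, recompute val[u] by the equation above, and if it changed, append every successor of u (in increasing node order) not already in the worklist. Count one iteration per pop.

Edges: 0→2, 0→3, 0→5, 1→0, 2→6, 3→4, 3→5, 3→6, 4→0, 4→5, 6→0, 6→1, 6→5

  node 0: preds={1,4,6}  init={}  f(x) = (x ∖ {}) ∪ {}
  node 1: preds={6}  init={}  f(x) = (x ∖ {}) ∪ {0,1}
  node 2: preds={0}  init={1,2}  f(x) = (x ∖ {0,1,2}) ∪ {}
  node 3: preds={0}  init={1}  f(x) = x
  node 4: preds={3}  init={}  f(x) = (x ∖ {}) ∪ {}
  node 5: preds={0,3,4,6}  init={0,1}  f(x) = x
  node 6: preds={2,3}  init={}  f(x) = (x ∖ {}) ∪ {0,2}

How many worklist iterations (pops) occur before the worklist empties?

Iteration log — 17 steps:
  step 1. node 0  ⊔preds={}  new={}  stable
  step 2. node 1  ⊔preds={}  new={0,1}  old={}  +wl: 0
  step 3. node 2  ⊔preds={}  new={1,2}  stable
  step 4. node 3  ⊔preds={}  new={1}  stable
  step 5. node 4  ⊔preds={1}  new={1}  old={}  +wl: 
  step 6. node 5  ⊔preds={1}  new={0,1}  stable
  step 7. node 6  ⊔preds={1,2}  new={0,1,2}  old={}  +wl: 1,5
  step 8. node 0  ⊔preds={0,1,2}  new={0,1,2}  old={}  +wl: 2,3
  step 9. node 1  ⊔preds={0,1,2}  new={0,1,2}  old={0,1}  +wl: 0
  step 10. node 5  ⊔preds={0,1,2}  new={0,1,2}  old={0,1}  +wl: 
  step 11. node 2  ⊔preds={0,1,2}  new={1,2}  stable
  step 12. node 3  ⊔preds={0,1,2}  new={0,1,2}  old={1}  +wl: 4,5,6
  step 13. node 0  ⊔preds={0,1,2}  new={0,1,2}  stable
  step 14. node 4  ⊔preds={0,1,2}  new={0,1,2}  old={1}  +wl: 0
  step 15. node 5  ⊔preds={0,1,2}  new={0,1,2}  stable
  step 16. node 6  ⊔preds={0,1,2}  new={0,1,2}  stable
  step 17. node 0  ⊔preds={0,1,2}  new={0,1,2}  stable

Least fixpoint reached:
  node 0: {0,1,2}
  node 1: {0,1,2}
  node 2: {1,2}
  node 3: {0,1,2}
  node 4: {0,1,2}
  node 5: {0,1,2}
  node 6: {0,1,2}

17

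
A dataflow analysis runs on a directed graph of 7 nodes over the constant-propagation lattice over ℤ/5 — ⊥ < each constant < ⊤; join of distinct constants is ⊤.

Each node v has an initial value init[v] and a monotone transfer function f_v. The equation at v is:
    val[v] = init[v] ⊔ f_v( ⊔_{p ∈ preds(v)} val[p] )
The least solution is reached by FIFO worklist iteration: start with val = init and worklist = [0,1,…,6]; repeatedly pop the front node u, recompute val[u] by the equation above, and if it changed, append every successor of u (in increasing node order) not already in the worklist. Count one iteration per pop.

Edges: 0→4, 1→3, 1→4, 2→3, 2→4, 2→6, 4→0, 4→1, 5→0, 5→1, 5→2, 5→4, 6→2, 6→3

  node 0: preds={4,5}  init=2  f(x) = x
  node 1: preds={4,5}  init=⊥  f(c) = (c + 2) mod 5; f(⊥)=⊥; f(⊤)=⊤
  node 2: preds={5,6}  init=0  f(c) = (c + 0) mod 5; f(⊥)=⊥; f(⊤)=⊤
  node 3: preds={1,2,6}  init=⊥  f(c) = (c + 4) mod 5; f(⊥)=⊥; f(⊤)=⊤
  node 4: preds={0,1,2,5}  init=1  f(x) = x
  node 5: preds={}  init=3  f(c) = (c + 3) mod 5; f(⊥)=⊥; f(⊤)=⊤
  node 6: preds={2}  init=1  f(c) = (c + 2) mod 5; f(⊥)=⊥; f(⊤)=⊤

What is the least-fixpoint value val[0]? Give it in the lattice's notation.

⊤

Worklist (11 pops):
  #1 pop 0: in=⊤ → ⊤ (was 2); enqueue []
  #2 pop 1: in=⊤ → ⊤ (was ⊥); enqueue []
  #3 pop 2: in=⊤ → ⊤ (was 0); enqueue []
  #4 pop 3: in=⊤ → ⊤ (was ⊥); enqueue []
  #5 pop 4: in=⊤ → ⊤ (was 1); enqueue [0,1]
  #6 pop 5: in=⊥ → 3 (no change)
  #7 pop 6: in=⊤ → ⊤ (was 1); enqueue [2,3]
  #8 pop 0: in=⊤ → ⊤ (no change)
  #9 pop 1: in=⊤ → ⊤ (no change)
  #10 pop 2: in=⊤ → ⊤ (no change)
  #11 pop 3: in=⊤ → ⊤ (no change)

Fixpoint:
  val[0] = ⊤
  val[1] = ⊤
  val[2] = ⊤
  val[3] = ⊤
  val[4] = ⊤
  val[5] = 3
  val[6] = ⊤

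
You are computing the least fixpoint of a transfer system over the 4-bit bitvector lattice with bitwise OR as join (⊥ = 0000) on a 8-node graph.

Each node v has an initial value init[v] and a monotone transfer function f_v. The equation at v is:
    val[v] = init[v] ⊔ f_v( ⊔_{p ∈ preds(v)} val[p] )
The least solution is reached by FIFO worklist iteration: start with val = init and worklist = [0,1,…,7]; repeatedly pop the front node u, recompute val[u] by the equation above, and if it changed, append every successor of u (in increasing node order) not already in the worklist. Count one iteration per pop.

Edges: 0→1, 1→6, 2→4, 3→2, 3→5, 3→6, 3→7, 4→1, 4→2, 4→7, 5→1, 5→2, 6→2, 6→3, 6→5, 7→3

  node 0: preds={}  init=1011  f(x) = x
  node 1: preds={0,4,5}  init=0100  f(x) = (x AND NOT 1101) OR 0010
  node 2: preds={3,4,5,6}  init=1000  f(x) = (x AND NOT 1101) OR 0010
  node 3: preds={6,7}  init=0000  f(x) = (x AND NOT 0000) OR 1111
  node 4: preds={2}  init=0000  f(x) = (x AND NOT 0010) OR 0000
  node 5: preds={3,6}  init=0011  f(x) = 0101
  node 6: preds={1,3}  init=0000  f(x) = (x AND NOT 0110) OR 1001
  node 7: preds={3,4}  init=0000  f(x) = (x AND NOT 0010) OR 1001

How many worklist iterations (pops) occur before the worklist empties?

12

Worklist (12 pops):
  #1 pop 0: in=0000 → 1011 (no change)
  #2 pop 1: in=1011 → 0110 (was 0100); enqueue []
  #3 pop 2: in=0011 → 1010 (was 1000); enqueue []
  #4 pop 3: in=0000 → 1111 (was 0000); enqueue [2]
  #5 pop 4: in=1010 → 1000 (was 0000); enqueue [1]
  #6 pop 5: in=1111 → 0111 (was 0011); enqueue []
  #7 pop 6: in=1111 → 1001 (was 0000); enqueue [3,5]
  #8 pop 7: in=1111 → 1101 (was 0000); enqueue []
  #9 pop 2: in=1111 → 1010 (no change)
  #10 pop 1: in=1111 → 0110 (no change)
  #11 pop 3: in=1101 → 1111 (no change)
  #12 pop 5: in=1111 → 0111 (no change)

Fixpoint:
  val[0] = 1011
  val[1] = 0110
  val[2] = 1010
  val[3] = 1111
  val[4] = 1000
  val[5] = 0111
  val[6] = 1001
  val[7] = 1101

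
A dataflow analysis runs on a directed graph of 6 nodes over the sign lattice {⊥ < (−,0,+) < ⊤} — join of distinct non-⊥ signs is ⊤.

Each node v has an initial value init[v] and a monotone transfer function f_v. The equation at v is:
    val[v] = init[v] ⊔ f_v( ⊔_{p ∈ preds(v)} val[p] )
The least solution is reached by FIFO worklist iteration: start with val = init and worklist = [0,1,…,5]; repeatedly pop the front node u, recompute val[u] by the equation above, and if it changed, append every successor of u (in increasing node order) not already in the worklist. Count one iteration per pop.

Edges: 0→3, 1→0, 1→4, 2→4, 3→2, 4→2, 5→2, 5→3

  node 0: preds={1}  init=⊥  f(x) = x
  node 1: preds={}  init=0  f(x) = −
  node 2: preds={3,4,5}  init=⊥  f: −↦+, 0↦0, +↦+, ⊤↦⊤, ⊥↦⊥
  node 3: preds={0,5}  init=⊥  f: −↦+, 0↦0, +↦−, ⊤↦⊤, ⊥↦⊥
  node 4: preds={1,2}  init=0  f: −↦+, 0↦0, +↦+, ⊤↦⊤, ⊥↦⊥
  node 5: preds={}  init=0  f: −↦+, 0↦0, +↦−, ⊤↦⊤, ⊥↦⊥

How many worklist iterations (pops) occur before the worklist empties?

11

Trace (11 dequeues):
  [1] u=0 | in 0 | out 0 | prev ⊥ | push {}
  [2] u=1 | in ⊥ | out ⊤ | prev 0 | push {0}
  [3] u=2 | in 0 | out 0 | prev ⊥ | push {}
  [4] u=3 | in 0 | out 0 | prev ⊥ | push {2}
  [5] u=4 | in ⊤ | out ⊤ | prev 0 | push {}
  [6] u=5 | in ⊥ | out 0 | ==
  [7] u=0 | in ⊤ | out ⊤ | prev 0 | push {3}
  [8] u=2 | in ⊤ | out ⊤ | prev 0 | push {4}
  [9] u=3 | in ⊤ | out ⊤ | prev 0 | push {2}
  [10] u=4 | in ⊤ | out ⊤ | ==
  [11] u=2 | in ⊤ | out ⊤ | ==

Converged values:
  [0] ⊤
  [1] ⊤
  [2] ⊤
  [3] ⊤
  [4] ⊤
  [5] 0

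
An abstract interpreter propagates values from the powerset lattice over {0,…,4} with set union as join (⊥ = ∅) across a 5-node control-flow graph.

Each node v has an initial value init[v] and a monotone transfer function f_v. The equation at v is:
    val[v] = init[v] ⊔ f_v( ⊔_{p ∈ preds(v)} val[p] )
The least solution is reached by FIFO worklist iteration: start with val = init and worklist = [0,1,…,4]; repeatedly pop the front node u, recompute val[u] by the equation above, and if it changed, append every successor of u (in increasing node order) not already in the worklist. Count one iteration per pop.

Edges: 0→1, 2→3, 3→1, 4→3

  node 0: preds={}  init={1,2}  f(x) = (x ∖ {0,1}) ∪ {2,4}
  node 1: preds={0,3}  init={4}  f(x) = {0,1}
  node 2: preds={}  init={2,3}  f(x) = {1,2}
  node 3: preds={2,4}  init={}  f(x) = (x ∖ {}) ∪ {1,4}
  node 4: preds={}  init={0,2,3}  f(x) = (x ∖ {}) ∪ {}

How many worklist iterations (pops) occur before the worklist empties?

6

Trace (6 dequeues):
  [1] u=0 | in {} | out {1,2,4} | prev {1,2} | push {}
  [2] u=1 | in {1,2,4} | out {0,1,4} | prev {4} | push {}
  [3] u=2 | in {} | out {1,2,3} | prev {2,3} | push {}
  [4] u=3 | in {0,1,2,3} | out {0,1,2,3,4} | prev {} | push {1}
  [5] u=4 | in {} | out {0,2,3} | ==
  [6] u=1 | in {0,1,2,3,4} | out {0,1,4} | ==

Converged values:
  [0] {1,2,4}
  [1] {0,1,4}
  [2] {1,2,3}
  [3] {0,1,2,3,4}
  [4] {0,2,3}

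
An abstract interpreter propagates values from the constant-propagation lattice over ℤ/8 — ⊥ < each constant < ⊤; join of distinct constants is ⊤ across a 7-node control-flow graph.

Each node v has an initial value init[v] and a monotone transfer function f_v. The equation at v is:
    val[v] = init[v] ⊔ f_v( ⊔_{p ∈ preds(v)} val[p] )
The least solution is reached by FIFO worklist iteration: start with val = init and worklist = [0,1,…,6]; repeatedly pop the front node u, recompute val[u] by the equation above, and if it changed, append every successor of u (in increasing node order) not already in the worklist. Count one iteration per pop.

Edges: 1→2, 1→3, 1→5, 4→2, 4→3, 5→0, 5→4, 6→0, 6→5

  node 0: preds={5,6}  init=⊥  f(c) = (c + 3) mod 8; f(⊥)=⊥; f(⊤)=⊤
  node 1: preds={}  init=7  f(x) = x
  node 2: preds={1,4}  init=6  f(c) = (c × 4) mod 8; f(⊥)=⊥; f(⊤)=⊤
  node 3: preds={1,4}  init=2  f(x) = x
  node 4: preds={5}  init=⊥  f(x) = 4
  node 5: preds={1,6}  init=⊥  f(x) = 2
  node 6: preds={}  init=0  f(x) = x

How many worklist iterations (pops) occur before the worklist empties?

11

Trace (11 dequeues):
  [1] u=0 | in 0 | out 3 | prev ⊥ | push {}
  [2] u=1 | in ⊥ | out 7 | ==
  [3] u=2 | in 7 | out ⊤ | prev 6 | push {}
  [4] u=3 | in 7 | out ⊤ | prev 2 | push {}
  [5] u=4 | in ⊥ | out 4 | prev ⊥ | push {2,3}
  [6] u=5 | in ⊤ | out 2 | prev ⊥ | push {0,4}
  [7] u=6 | in ⊥ | out 0 | ==
  [8] u=2 | in ⊤ | out ⊤ | ==
  [9] u=3 | in ⊤ | out ⊤ | ==
  [10] u=0 | in ⊤ | out ⊤ | prev 3 | push {}
  [11] u=4 | in 2 | out 4 | ==

Converged values:
  [0] ⊤
  [1] 7
  [2] ⊤
  [3] ⊤
  [4] 4
  [5] 2
  [6] 0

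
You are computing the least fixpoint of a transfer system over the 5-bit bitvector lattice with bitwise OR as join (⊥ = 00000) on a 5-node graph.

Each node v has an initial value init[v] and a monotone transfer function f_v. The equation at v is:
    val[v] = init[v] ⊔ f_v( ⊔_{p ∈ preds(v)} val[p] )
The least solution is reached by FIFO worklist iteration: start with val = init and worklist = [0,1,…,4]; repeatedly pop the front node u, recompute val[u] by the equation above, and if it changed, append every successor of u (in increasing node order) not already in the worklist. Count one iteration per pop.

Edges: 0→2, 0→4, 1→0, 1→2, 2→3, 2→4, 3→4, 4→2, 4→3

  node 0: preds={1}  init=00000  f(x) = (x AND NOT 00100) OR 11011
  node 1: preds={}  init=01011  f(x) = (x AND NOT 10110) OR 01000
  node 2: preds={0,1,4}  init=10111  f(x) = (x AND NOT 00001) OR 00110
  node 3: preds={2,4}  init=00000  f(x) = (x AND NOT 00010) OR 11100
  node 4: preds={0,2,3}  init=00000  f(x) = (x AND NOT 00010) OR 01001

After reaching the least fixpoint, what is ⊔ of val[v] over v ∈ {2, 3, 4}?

11111

Trace (7 dequeues):
  [1] u=0 | in 01011 | out 11011 | prev 00000 | push {}
  [2] u=1 | in 00000 | out 01011 | ==
  [3] u=2 | in 11011 | out 11111 | prev 10111 | push {}
  [4] u=3 | in 11111 | out 11101 | prev 00000 | push {}
  [5] u=4 | in 11111 | out 11101 | prev 00000 | push {2,3}
  [6] u=2 | in 11111 | out 11111 | ==
  [7] u=3 | in 11111 | out 11101 | ==

Converged values:
  [0] 11011
  [1] 01011
  [2] 11111
  [3] 11101
  [4] 11101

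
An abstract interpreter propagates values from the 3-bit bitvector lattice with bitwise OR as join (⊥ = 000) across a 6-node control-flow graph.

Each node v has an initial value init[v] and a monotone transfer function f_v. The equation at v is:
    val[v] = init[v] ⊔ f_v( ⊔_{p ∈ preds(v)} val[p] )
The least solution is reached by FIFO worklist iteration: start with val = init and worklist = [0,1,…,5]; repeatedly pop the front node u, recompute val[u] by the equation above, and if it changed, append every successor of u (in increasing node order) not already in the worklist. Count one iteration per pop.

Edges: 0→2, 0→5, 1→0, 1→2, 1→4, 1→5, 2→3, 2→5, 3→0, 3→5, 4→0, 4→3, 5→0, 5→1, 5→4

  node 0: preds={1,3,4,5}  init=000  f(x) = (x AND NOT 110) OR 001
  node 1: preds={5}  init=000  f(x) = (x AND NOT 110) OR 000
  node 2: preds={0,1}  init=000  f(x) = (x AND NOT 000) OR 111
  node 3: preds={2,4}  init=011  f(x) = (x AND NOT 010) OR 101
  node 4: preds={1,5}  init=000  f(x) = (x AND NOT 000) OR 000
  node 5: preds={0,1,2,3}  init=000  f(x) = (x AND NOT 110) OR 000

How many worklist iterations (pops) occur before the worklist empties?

13

Worklist (13 pops):
  #1 pop 0: in=011 → 001 (was 000); enqueue []
  #2 pop 1: in=000 → 000 (no change)
  #3 pop 2: in=001 → 111 (was 000); enqueue []
  #4 pop 3: in=111 → 111 (was 011); enqueue [0]
  #5 pop 4: in=000 → 000 (no change)
  #6 pop 5: in=111 → 001 (was 000); enqueue [1,4]
  #7 pop 0: in=111 → 001 (no change)
  #8 pop 1: in=001 → 001 (was 000); enqueue [0,2,5]
  #9 pop 4: in=001 → 001 (was 000); enqueue [3]
  #10 pop 0: in=111 → 001 (no change)
  #11 pop 2: in=001 → 111 (no change)
  #12 pop 5: in=111 → 001 (no change)
  #13 pop 3: in=111 → 111 (no change)

Fixpoint:
  val[0] = 001
  val[1] = 001
  val[2] = 111
  val[3] = 111
  val[4] = 001
  val[5] = 001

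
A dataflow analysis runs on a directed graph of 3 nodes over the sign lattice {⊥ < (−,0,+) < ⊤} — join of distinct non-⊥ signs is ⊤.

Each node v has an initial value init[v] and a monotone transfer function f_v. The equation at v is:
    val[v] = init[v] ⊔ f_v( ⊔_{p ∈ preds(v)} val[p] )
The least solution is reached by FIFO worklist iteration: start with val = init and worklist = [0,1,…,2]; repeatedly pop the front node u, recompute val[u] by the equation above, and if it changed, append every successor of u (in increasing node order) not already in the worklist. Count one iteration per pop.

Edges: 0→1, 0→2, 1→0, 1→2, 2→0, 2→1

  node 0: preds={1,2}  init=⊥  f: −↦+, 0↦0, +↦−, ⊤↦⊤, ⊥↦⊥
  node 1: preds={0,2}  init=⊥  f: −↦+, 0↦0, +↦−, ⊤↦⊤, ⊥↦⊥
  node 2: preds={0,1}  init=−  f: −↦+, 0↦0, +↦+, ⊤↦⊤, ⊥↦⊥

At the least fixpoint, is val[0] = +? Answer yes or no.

Worklist (6 pops):
  #1 pop 0: in=− → + (was ⊥); enqueue []
  #2 pop 1: in=⊤ → ⊤ (was ⊥); enqueue [0]
  #3 pop 2: in=⊤ → ⊤ (was −); enqueue [1]
  #4 pop 0: in=⊤ → ⊤ (was +); enqueue [2]
  #5 pop 1: in=⊤ → ⊤ (no change)
  #6 pop 2: in=⊤ → ⊤ (no change)

Fixpoint:
  val[0] = ⊤
  val[1] = ⊤
  val[2] = ⊤

no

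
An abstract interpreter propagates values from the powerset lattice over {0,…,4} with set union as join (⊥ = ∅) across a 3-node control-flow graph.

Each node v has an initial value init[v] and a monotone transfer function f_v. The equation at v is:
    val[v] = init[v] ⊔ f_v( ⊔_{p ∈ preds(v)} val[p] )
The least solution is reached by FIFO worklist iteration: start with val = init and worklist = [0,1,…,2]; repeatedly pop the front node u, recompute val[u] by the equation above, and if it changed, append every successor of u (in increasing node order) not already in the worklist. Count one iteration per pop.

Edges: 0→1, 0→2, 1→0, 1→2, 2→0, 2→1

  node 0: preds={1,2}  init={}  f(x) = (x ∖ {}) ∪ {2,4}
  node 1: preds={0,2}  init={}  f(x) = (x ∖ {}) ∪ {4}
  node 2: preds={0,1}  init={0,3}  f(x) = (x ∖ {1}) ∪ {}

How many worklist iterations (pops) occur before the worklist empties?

Trace (5 dequeues):
  [1] u=0 | in {0,3} | out {0,2,3,4} | prev {} | push {}
  [2] u=1 | in {0,2,3,4} | out {0,2,3,4} | prev {} | push {0}
  [3] u=2 | in {0,2,3,4} | out {0,2,3,4} | prev {0,3} | push {1}
  [4] u=0 | in {0,2,3,4} | out {0,2,3,4} | ==
  [5] u=1 | in {0,2,3,4} | out {0,2,3,4} | ==

Converged values:
  [0] {0,2,3,4}
  [1] {0,2,3,4}
  [2] {0,2,3,4}

5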